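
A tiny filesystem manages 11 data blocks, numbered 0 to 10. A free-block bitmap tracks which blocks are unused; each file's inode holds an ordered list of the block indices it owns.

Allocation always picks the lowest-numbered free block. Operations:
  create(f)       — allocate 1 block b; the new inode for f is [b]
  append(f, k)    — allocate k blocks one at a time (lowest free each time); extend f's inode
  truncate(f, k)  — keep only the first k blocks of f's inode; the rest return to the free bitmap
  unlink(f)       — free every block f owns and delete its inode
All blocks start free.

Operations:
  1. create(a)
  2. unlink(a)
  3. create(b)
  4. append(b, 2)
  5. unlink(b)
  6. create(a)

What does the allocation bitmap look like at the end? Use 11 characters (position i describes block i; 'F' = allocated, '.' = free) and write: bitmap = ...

bitmap = F..........

[1] create(a) — a=0 (map F..........)
[2] unlink(a) —  (map ...........)
[3] create(b) — b=0 (map F..........)
[4] append(b, 2) — b=0,1,2 (map FFF........)
[5] unlink(b) —  (map ...........)
[6] create(a) — a=0 (map F..........)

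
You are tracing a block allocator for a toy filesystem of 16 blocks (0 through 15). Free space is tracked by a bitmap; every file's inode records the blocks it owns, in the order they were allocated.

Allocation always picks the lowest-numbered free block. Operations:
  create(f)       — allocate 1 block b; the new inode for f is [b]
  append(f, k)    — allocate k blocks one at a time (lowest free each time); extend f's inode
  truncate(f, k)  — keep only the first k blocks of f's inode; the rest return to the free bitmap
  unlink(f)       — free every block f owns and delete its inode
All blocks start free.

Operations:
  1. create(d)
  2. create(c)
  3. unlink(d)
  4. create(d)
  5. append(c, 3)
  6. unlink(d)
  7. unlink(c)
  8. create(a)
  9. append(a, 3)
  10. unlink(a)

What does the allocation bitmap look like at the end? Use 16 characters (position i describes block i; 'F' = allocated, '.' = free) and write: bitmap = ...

bitmap = ................

[1] create(d) — d=0 (map F...............)
[2] create(c) — c=1 d=0 (map FF..............)
[3] unlink(d) — c=1 (map .F..............)
[4] create(d) — c=1 d=0 (map FF..............)
[5] append(c, 3) — c=1,2,3,4 d=0 (map FFFFF...........)
[6] unlink(d) — c=1,2,3,4 (map .FFFF...........)
[7] unlink(c) —  (map ................)
[8] create(a) — a=0 (map F...............)
[9] append(a, 3) — a=0,1,2,3 (map FFFF............)
[10] unlink(a) —  (map ................)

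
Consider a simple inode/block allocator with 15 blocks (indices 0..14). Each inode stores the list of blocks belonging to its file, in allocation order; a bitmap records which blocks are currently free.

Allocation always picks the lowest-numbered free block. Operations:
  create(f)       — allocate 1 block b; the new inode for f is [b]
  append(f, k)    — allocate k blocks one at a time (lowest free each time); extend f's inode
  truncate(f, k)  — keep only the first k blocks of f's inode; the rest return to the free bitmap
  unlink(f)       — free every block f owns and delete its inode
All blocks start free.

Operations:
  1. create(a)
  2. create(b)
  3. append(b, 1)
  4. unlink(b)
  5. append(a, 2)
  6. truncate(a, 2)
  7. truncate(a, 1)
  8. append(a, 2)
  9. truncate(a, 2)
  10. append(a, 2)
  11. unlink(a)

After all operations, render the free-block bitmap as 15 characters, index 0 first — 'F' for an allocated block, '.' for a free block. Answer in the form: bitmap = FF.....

bitmap = ...............

[1] create(a) — a=0 (map F..............)
[2] create(b) — a=0 b=1 (map FF.............)
[3] append(b, 1) — a=0 b=1,2 (map FFF............)
[4] unlink(b) — a=0 (map F..............)
[5] append(a, 2) — a=0,1,2 (map FFF............)
[6] truncate(a, 2) — a=0,1 (map FF.............)
[7] truncate(a, 1) — a=0 (map F..............)
[8] append(a, 2) — a=0,1,2 (map FFF............)
[9] truncate(a, 2) — a=0,1 (map FF.............)
[10] append(a, 2) — a=0,1,2,3 (map FFFF...........)
[11] unlink(a) —  (map ...............)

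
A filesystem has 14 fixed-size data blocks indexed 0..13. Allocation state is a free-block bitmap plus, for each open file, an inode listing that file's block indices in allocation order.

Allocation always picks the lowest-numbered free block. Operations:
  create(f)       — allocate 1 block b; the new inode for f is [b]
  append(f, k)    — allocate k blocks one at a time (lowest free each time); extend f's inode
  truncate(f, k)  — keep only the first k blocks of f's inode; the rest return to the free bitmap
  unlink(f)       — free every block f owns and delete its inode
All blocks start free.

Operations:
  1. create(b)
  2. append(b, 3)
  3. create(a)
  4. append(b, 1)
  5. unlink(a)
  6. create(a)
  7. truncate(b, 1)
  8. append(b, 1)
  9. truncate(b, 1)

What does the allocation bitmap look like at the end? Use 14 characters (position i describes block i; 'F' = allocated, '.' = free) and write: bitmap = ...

bitmap = F...F.........

create(b): bitmap=F............. | b=[0]
append(b, 3): bitmap=FFFF.......... | b=[0, 1, 2, 3]
create(a): bitmap=FFFFF......... | a=[4] b=[0, 1, 2, 3]
append(b, 1): bitmap=FFFFFF........ | a=[4] b=[0, 1, 2, 3, 5]
unlink(a): bitmap=FFFF.F........ | b=[0, 1, 2, 3, 5]
create(a): bitmap=FFFFFF........ | a=[4] b=[0, 1, 2, 3, 5]
truncate(b, 1): bitmap=F...F......... | a=[4] b=[0]
append(b, 1): bitmap=FF..F......... | a=[4] b=[0, 1]
truncate(b, 1): bitmap=F...F......... | a=[4] b=[0]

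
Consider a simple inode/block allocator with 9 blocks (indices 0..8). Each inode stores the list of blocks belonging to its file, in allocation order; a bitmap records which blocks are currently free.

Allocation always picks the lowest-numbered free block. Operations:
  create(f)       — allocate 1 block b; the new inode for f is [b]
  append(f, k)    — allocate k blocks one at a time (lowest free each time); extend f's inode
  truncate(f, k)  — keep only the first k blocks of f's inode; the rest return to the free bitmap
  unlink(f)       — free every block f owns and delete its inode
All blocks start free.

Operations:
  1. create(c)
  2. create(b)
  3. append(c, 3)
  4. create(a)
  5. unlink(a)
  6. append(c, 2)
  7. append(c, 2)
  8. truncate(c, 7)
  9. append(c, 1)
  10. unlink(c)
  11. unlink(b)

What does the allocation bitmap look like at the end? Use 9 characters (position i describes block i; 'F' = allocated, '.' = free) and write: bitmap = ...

[1] create(c) — c=0 (map F........)
[2] create(b) — b=1 c=0 (map FF.......)
[3] append(c, 3) — b=1 c=0,2,3,4 (map FFFFF....)
[4] create(a) — a=5 b=1 c=0,2,3,4 (map FFFFFF...)
[5] unlink(a) — b=1 c=0,2,3,4 (map FFFFF....)
[6] append(c, 2) — b=1 c=0,2,3,4,5,6 (map FFFFFFF..)
[7] append(c, 2) — b=1 c=0,2,3,4,5,6,7,8 (map FFFFFFFFF)
[8] truncate(c, 7) — b=1 c=0,2,3,4,5,6,7 (map FFFFFFFF.)
[9] append(c, 1) — b=1 c=0,2,3,4,5,6,7,8 (map FFFFFFFFF)
[10] unlink(c) — b=1 (map .F.......)
[11] unlink(b) —  (map .........)

bitmap = .........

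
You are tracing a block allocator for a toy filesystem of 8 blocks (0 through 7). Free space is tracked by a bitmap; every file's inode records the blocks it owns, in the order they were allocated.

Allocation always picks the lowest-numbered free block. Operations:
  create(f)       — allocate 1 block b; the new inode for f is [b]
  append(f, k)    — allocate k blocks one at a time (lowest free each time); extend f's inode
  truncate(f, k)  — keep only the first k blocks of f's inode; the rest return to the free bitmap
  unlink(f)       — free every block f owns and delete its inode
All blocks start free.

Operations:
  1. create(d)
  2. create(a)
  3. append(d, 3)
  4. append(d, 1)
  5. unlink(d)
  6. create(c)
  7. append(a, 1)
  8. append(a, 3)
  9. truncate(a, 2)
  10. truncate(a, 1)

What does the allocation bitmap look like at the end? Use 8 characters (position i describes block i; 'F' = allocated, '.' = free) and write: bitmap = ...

bitmap = FF......

after create(d) → d:[0]  free=[F.......]
after create(a) → a:[1], d:[0]  free=[FF......]
after append(d, 3) → a:[1], d:[0, 2, 3, 4]  free=[FFFFF...]
after append(d, 1) → a:[1], d:[0, 2, 3, 4, 5]  free=[FFFFFF..]
after unlink(d) → a:[1]  free=[.F......]
after create(c) → a:[1], c:[0]  free=[FF......]
after append(a, 1) → a:[1, 2], c:[0]  free=[FFF.....]
after append(a, 3) → a:[1, 2, 3, 4, 5], c:[0]  free=[FFFFFF..]
after truncate(a, 2) → a:[1, 2], c:[0]  free=[FFF.....]
after truncate(a, 1) → a:[1], c:[0]  free=[FF......]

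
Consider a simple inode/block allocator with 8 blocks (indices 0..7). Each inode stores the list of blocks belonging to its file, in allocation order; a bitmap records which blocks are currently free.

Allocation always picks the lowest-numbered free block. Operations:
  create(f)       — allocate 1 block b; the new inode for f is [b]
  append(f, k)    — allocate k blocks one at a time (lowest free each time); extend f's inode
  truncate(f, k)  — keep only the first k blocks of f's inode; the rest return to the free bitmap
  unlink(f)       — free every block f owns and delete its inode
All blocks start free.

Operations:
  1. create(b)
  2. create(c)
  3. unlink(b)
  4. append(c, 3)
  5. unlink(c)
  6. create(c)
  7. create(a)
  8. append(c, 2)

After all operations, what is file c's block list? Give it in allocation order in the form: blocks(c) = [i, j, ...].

  1. create(b)  ⇒  F.......  {b→[0]}
  2. create(c)  ⇒  FF......  {b→[0]; c→[1]}
  3. unlink(b)  ⇒  .F......  {c→[1]}
  4. append(c, 3)  ⇒  FFFF....  {c→[1, 0, 2, 3]}
  5. unlink(c)  ⇒  ........  {}
  6. create(c)  ⇒  F.......  {c→[0]}
  7. create(a)  ⇒  FF......  {a→[1]; c→[0]}
  8. append(c, 2)  ⇒  FFFF....  {a→[1]; c→[0, 2, 3]}

blocks(c) = [0, 2, 3]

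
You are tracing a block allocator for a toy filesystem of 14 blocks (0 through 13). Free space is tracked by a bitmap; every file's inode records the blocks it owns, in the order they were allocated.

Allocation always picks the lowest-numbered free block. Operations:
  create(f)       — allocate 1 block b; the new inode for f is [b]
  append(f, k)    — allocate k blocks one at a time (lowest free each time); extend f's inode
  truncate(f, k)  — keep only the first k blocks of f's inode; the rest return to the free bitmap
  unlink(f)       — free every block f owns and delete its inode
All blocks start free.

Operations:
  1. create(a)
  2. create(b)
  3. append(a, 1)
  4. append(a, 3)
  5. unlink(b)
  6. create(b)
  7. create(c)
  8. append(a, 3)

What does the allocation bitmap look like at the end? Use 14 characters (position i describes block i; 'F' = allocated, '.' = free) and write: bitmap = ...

  1. create(a)  ⇒  F.............  {a→[0]}
  2. create(b)  ⇒  FF............  {a→[0]; b→[1]}
  3. append(a, 1)  ⇒  FFF...........  {a→[0, 2]; b→[1]}
  4. append(a, 3)  ⇒  FFFFFF........  {a→[0, 2, 3, 4, 5]; b→[1]}
  5. unlink(b)  ⇒  F.FFFF........  {a→[0, 2, 3, 4, 5]}
  6. create(b)  ⇒  FFFFFF........  {a→[0, 2, 3, 4, 5]; b→[1]}
  7. create(c)  ⇒  FFFFFFF.......  {a→[0, 2, 3, 4, 5]; b→[1]; c→[6]}
  8. append(a, 3)  ⇒  FFFFFFFFFF....  {a→[0, 2, 3, 4, 5, 7, 8, 9]; b→[1]; c→[6]}

bitmap = FFFFFFFFFF....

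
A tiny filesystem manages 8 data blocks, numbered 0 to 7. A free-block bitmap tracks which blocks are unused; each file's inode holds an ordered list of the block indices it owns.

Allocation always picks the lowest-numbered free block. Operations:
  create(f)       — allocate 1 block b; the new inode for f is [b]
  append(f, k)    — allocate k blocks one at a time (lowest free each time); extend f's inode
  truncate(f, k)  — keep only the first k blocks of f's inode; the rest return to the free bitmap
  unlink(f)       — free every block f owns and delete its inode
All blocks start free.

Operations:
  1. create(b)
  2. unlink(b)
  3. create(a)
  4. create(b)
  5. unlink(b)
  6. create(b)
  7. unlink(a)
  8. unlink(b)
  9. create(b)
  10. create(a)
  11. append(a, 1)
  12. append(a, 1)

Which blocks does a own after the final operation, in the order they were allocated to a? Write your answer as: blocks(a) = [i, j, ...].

blocks(a) = [1, 2, 3]

after create(b) → b:[0]  free=[F.......]
after unlink(b) →   free=[........]
after create(a) → a:[0]  free=[F.......]
after create(b) → a:[0], b:[1]  free=[FF......]
after unlink(b) → a:[0]  free=[F.......]
after create(b) → a:[0], b:[1]  free=[FF......]
after unlink(a) → b:[1]  free=[.F......]
after unlink(b) →   free=[........]
after create(b) → b:[0]  free=[F.......]
after create(a) → a:[1], b:[0]  free=[FF......]
after append(a, 1) → a:[1, 2], b:[0]  free=[FFF.....]
after append(a, 1) → a:[1, 2, 3], b:[0]  free=[FFFF....]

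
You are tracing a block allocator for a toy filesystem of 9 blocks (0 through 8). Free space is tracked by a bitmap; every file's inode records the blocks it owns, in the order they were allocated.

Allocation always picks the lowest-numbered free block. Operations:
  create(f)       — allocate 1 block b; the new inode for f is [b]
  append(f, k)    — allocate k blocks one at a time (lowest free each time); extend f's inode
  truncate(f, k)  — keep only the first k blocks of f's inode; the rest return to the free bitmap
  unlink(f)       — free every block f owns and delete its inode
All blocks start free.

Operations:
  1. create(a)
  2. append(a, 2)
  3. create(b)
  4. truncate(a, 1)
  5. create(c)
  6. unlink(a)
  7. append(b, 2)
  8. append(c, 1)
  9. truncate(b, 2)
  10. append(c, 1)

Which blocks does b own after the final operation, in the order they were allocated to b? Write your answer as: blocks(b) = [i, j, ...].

  1. create(a)  ⇒  F........  {a→[0]}
  2. append(a, 2)  ⇒  FFF......  {a→[0, 1, 2]}
  3. create(b)  ⇒  FFFF.....  {a→[0, 1, 2]; b→[3]}
  4. truncate(a, 1)  ⇒  F..F.....  {a→[0]; b→[3]}
  5. create(c)  ⇒  FF.F.....  {a→[0]; b→[3]; c→[1]}
  6. unlink(a)  ⇒  .F.F.....  {b→[3]; c→[1]}
  7. append(b, 2)  ⇒  FFFF.....  {b→[3, 0, 2]; c→[1]}
  8. append(c, 1)  ⇒  FFFFF....  {b→[3, 0, 2]; c→[1, 4]}
  9. truncate(b, 2)  ⇒  FF.FF....  {b→[3, 0]; c→[1, 4]}
  10. append(c, 1)  ⇒  FFFFF....  {b→[3, 0]; c→[1, 4, 2]}

blocks(b) = [3, 0]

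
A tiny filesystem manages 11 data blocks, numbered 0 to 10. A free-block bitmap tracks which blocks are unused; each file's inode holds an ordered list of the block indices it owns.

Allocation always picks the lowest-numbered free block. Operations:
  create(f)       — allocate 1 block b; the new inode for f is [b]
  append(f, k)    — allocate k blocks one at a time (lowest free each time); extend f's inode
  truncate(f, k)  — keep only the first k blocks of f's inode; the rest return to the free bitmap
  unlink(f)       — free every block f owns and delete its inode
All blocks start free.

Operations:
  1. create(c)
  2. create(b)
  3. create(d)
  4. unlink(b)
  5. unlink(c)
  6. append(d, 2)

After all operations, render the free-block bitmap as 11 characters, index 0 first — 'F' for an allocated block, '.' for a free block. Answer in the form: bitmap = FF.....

bitmap = FFF........

  1. create(c)  ⇒  F..........  {c→[0]}
  2. create(b)  ⇒  FF.........  {b→[1]; c→[0]}
  3. create(d)  ⇒  FFF........  {b→[1]; c→[0]; d→[2]}
  4. unlink(b)  ⇒  F.F........  {c→[0]; d→[2]}
  5. unlink(c)  ⇒  ..F........  {d→[2]}
  6. append(d, 2)  ⇒  FFF........  {d→[2, 0, 1]}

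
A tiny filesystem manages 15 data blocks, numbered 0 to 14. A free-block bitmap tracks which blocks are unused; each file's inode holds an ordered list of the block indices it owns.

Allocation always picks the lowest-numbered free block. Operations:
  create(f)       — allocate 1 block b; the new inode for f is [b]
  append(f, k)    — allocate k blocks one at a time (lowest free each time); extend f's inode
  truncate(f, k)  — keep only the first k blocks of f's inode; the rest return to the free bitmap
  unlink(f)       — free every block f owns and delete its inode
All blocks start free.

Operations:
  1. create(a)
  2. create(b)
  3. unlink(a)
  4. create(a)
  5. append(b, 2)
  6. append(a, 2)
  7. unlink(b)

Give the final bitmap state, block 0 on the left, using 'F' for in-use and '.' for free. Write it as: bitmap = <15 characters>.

  1. create(a)  ⇒  F..............  {a→[0]}
  2. create(b)  ⇒  FF.............  {a→[0]; b→[1]}
  3. unlink(a)  ⇒  .F.............  {b→[1]}
  4. create(a)  ⇒  FF.............  {a→[0]; b→[1]}
  5. append(b, 2)  ⇒  FFFF...........  {a→[0]; b→[1, 2, 3]}
  6. append(a, 2)  ⇒  FFFFFF.........  {a→[0, 4, 5]; b→[1, 2, 3]}
  7. unlink(b)  ⇒  F...FF.........  {a→[0, 4, 5]}

bitmap = F...FF.........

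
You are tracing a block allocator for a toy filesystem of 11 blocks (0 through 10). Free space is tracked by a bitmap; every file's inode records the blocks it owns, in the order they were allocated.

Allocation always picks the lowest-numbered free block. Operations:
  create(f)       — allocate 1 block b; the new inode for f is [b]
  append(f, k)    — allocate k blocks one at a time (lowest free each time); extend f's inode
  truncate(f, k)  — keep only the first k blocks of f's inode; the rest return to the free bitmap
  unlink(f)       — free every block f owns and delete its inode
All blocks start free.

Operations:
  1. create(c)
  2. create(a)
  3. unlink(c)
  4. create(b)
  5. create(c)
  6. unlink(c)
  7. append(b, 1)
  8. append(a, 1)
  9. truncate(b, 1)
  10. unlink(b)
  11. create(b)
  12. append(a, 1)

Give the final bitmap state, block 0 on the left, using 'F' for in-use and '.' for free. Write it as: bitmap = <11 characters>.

bitmap = FFFF.......

after create(c) → c:[0]  free=[F..........]
after create(a) → a:[1], c:[0]  free=[FF.........]
after unlink(c) → a:[1]  free=[.F.........]
after create(b) → a:[1], b:[0]  free=[FF.........]
after create(c) → a:[1], b:[0], c:[2]  free=[FFF........]
after unlink(c) → a:[1], b:[0]  free=[FF.........]
after append(b, 1) → a:[1], b:[0, 2]  free=[FFF........]
after append(a, 1) → a:[1, 3], b:[0, 2]  free=[FFFF.......]
after truncate(b, 1) → a:[1, 3], b:[0]  free=[FF.F.......]
after unlink(b) → a:[1, 3]  free=[.F.F.......]
after create(b) → a:[1, 3], b:[0]  free=[FF.F.......]
after append(a, 1) → a:[1, 3, 2], b:[0]  free=[FFFF.......]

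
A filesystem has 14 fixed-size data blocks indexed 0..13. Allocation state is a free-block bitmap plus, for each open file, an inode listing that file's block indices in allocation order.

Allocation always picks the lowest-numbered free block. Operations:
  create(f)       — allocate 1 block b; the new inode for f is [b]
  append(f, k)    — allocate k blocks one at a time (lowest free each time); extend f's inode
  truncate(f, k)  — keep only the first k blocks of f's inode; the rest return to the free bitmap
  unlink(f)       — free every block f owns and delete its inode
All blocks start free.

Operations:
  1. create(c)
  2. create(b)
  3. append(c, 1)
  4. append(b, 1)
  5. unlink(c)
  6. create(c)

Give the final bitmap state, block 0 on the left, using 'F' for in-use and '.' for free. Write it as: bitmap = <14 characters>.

after create(c) → c:[0]  free=[F.............]
after create(b) → b:[1], c:[0]  free=[FF............]
after append(c, 1) → b:[1], c:[0, 2]  free=[FFF...........]
after append(b, 1) → b:[1, 3], c:[0, 2]  free=[FFFF..........]
after unlink(c) → b:[1, 3]  free=[.F.F..........]
after create(c) → b:[1, 3], c:[0]  free=[FF.F..........]

bitmap = FF.F..........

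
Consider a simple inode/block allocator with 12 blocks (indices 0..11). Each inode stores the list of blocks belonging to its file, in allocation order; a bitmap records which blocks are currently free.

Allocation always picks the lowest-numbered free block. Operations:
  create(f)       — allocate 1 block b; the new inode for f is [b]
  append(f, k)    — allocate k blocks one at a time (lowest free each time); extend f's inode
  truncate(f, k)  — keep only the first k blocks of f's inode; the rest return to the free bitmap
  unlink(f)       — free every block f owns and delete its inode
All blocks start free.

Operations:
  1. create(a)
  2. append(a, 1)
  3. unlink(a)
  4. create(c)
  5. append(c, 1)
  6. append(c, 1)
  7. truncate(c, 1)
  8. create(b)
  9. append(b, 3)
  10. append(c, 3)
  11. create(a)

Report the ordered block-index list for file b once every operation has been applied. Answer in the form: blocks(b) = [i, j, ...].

blocks(b) = [1, 2, 3, 4]

after create(a) → a:[0]  free=[F...........]
after append(a, 1) → a:[0, 1]  free=[FF..........]
after unlink(a) →   free=[............]
after create(c) → c:[0]  free=[F...........]
after append(c, 1) → c:[0, 1]  free=[FF..........]
after append(c, 1) → c:[0, 1, 2]  free=[FFF.........]
after truncate(c, 1) → c:[0]  free=[F...........]
after create(b) → b:[1], c:[0]  free=[FF..........]
after append(b, 3) → b:[1, 2, 3, 4], c:[0]  free=[FFFFF.......]
after append(c, 3) → b:[1, 2, 3, 4], c:[0, 5, 6, 7]  free=[FFFFFFFF....]
after create(a) → a:[8], b:[1, 2, 3, 4], c:[0, 5, 6, 7]  free=[FFFFFFFFF...]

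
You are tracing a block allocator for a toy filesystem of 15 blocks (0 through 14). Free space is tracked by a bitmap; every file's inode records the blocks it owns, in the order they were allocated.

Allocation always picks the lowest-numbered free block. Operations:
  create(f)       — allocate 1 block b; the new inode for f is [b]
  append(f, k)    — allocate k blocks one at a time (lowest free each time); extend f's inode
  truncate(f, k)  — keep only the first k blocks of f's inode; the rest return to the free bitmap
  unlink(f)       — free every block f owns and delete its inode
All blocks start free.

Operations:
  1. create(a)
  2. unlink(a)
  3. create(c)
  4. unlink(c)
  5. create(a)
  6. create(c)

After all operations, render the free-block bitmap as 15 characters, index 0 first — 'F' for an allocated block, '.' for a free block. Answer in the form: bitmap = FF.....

create(a): bitmap=F.............. | a=[0]
unlink(a): bitmap=............... | 
create(c): bitmap=F.............. | c=[0]
unlink(c): bitmap=............... | 
create(a): bitmap=F.............. | a=[0]
create(c): bitmap=FF............. | a=[0] c=[1]

bitmap = FF.............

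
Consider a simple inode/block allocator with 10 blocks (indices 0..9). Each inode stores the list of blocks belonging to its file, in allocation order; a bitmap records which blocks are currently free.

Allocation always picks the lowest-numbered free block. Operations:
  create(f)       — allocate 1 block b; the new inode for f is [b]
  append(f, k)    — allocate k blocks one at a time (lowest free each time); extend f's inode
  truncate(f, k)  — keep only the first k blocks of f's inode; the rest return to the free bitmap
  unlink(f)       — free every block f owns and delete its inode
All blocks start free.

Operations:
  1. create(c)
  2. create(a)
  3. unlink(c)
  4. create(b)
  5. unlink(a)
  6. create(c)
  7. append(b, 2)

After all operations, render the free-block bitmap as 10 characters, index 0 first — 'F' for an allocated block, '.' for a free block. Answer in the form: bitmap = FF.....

  1. create(c)  ⇒  F.........  {c→[0]}
  2. create(a)  ⇒  FF........  {a→[1]; c→[0]}
  3. unlink(c)  ⇒  .F........  {a→[1]}
  4. create(b)  ⇒  FF........  {a→[1]; b→[0]}
  5. unlink(a)  ⇒  F.........  {b→[0]}
  6. create(c)  ⇒  FF........  {b→[0]; c→[1]}
  7. append(b, 2)  ⇒  FFFF......  {b→[0, 2, 3]; c→[1]}

bitmap = FFFF......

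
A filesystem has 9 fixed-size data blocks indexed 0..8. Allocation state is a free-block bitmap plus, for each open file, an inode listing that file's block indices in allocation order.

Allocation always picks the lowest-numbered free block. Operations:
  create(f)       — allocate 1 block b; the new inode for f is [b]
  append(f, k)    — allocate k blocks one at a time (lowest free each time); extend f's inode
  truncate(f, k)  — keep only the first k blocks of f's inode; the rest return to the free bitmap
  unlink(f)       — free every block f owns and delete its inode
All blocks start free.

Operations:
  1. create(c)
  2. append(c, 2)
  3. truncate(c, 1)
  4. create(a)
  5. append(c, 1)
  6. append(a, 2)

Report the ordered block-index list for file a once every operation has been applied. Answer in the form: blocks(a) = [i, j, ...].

blocks(a) = [1, 3, 4]

  1. create(c)  ⇒  F........  {c→[0]}
  2. append(c, 2)  ⇒  FFF......  {c→[0, 1, 2]}
  3. truncate(c, 1)  ⇒  F........  {c→[0]}
  4. create(a)  ⇒  FF.......  {a→[1]; c→[0]}
  5. append(c, 1)  ⇒  FFF......  {a→[1]; c→[0, 2]}
  6. append(a, 2)  ⇒  FFFFF....  {a→[1, 3, 4]; c→[0, 2]}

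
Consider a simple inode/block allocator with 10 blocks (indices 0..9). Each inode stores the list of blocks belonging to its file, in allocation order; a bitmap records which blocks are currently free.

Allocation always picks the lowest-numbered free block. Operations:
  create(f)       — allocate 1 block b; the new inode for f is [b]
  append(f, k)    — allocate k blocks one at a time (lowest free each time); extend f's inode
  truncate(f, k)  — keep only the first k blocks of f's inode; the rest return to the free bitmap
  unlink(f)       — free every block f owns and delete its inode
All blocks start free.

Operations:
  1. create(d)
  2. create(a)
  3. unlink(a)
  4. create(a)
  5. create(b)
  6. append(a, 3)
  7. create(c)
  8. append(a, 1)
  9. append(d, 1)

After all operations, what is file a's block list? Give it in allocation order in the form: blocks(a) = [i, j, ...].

create(d): bitmap=F......... | d=[0]
create(a): bitmap=FF........ | a=[1] d=[0]
unlink(a): bitmap=F......... | d=[0]
create(a): bitmap=FF........ | a=[1] d=[0]
create(b): bitmap=FFF....... | a=[1] b=[2] d=[0]
append(a, 3): bitmap=FFFFFF.... | a=[1, 3, 4, 5] b=[2] d=[0]
create(c): bitmap=FFFFFFF... | a=[1, 3, 4, 5] b=[2] c=[6] d=[0]
append(a, 1): bitmap=FFFFFFFF.. | a=[1, 3, 4, 5, 7] b=[2] c=[6] d=[0]
append(d, 1): bitmap=FFFFFFFFF. | a=[1, 3, 4, 5, 7] b=[2] c=[6] d=[0, 8]

blocks(a) = [1, 3, 4, 5, 7]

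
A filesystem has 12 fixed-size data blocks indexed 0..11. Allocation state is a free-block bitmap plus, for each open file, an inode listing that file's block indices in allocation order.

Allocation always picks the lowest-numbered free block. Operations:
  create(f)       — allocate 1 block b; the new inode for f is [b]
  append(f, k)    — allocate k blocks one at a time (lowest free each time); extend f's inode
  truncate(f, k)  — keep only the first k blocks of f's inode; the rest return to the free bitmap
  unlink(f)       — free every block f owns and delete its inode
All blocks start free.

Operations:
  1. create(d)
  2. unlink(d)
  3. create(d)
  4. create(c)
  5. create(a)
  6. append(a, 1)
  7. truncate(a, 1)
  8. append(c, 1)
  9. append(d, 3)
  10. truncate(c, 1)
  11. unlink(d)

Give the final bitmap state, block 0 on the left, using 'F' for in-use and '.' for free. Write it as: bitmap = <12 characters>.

create(d): bitmap=F........... | d=[0]
unlink(d): bitmap=............ | 
create(d): bitmap=F........... | d=[0]
create(c): bitmap=FF.......... | c=[1] d=[0]
create(a): bitmap=FFF......... | a=[2] c=[1] d=[0]
append(a, 1): bitmap=FFFF........ | a=[2, 3] c=[1] d=[0]
truncate(a, 1): bitmap=FFF......... | a=[2] c=[1] d=[0]
append(c, 1): bitmap=FFFF........ | a=[2] c=[1, 3] d=[0]
append(d, 3): bitmap=FFFFFFF..... | a=[2] c=[1, 3] d=[0, 4, 5, 6]
truncate(c, 1): bitmap=FFF.FFF..... | a=[2] c=[1] d=[0, 4, 5, 6]
unlink(d): bitmap=.FF......... | a=[2] c=[1]

bitmap = .FF.........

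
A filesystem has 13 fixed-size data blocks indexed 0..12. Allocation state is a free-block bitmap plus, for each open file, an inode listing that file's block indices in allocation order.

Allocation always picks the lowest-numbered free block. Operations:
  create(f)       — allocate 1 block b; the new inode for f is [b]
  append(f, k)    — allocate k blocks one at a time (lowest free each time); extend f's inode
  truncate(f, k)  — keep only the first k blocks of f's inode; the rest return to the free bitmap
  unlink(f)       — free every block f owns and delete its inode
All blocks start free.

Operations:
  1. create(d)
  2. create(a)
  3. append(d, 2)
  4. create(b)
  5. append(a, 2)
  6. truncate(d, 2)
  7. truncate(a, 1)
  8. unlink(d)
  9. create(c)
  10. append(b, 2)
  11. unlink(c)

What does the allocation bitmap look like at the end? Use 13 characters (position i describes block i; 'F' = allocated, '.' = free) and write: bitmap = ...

bitmap = .FFFF........

after create(d) → d:[0]  free=[F............]
after create(a) → a:[1], d:[0]  free=[FF...........]
after append(d, 2) → a:[1], d:[0, 2, 3]  free=[FFFF.........]
after create(b) → a:[1], b:[4], d:[0, 2, 3]  free=[FFFFF........]
after append(a, 2) → a:[1, 5, 6], b:[4], d:[0, 2, 3]  free=[FFFFFFF......]
after truncate(d, 2) → a:[1, 5, 6], b:[4], d:[0, 2]  free=[FFF.FFF......]
after truncate(a, 1) → a:[1], b:[4], d:[0, 2]  free=[FFF.F........]
after unlink(d) → a:[1], b:[4]  free=[.F..F........]
after create(c) → a:[1], b:[4], c:[0]  free=[FF..F........]
after append(b, 2) → a:[1], b:[4, 2, 3], c:[0]  free=[FFFFF........]
after unlink(c) → a:[1], b:[4, 2, 3]  free=[.FFFF........]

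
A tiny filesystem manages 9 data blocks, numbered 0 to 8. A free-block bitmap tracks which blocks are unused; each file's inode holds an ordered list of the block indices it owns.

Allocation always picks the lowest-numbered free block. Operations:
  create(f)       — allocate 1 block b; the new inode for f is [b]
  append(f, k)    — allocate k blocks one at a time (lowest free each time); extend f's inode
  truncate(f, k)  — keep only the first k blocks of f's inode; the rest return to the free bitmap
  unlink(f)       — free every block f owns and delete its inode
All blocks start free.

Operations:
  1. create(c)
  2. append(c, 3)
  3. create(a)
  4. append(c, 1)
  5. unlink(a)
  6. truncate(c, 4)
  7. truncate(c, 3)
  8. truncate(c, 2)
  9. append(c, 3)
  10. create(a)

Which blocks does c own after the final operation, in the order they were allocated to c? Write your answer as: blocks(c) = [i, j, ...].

blocks(c) = [0, 1, 2, 3, 4]

  1. create(c)  ⇒  F........  {c→[0]}
  2. append(c, 3)  ⇒  FFFF.....  {c→[0, 1, 2, 3]}
  3. create(a)  ⇒  FFFFF....  {a→[4]; c→[0, 1, 2, 3]}
  4. append(c, 1)  ⇒  FFFFFF...  {a→[4]; c→[0, 1, 2, 3, 5]}
  5. unlink(a)  ⇒  FFFF.F...  {c→[0, 1, 2, 3, 5]}
  6. truncate(c, 4)  ⇒  FFFF.....  {c→[0, 1, 2, 3]}
  7. truncate(c, 3)  ⇒  FFF......  {c→[0, 1, 2]}
  8. truncate(c, 2)  ⇒  FF.......  {c→[0, 1]}
  9. append(c, 3)  ⇒  FFFFF....  {c→[0, 1, 2, 3, 4]}
  10. create(a)  ⇒  FFFFFF...  {a→[5]; c→[0, 1, 2, 3, 4]}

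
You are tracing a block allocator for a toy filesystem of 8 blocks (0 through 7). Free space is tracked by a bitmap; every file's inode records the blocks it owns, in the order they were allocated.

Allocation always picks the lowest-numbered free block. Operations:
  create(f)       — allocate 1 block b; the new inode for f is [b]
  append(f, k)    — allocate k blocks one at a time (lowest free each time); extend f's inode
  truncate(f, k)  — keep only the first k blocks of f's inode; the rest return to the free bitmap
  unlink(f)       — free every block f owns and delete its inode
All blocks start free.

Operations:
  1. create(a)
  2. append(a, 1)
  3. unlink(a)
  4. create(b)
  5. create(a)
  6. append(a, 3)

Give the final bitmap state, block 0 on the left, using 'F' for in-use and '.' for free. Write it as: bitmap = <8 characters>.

create(a): bitmap=F....... | a=[0]
append(a, 1): bitmap=FF...... | a=[0, 1]
unlink(a): bitmap=........ | 
create(b): bitmap=F....... | b=[0]
create(a): bitmap=FF...... | a=[1] b=[0]
append(a, 3): bitmap=FFFFF... | a=[1, 2, 3, 4] b=[0]

bitmap = FFFFF...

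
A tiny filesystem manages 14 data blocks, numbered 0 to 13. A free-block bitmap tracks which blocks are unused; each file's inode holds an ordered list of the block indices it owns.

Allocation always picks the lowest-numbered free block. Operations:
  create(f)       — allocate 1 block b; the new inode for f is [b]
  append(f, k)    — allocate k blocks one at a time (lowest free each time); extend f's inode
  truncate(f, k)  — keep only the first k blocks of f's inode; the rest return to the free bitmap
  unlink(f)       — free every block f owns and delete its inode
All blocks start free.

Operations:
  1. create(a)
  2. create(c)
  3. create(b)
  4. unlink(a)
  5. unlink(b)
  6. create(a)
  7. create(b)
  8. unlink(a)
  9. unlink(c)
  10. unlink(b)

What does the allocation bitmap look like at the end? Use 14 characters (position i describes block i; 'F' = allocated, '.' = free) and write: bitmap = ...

bitmap = ..............

create(a): bitmap=F............. | a=[0]
create(c): bitmap=FF............ | a=[0] c=[1]
create(b): bitmap=FFF........... | a=[0] b=[2] c=[1]
unlink(a): bitmap=.FF........... | b=[2] c=[1]
unlink(b): bitmap=.F............ | c=[1]
create(a): bitmap=FF............ | a=[0] c=[1]
create(b): bitmap=FFF........... | a=[0] b=[2] c=[1]
unlink(a): bitmap=.FF........... | b=[2] c=[1]
unlink(c): bitmap=..F........... | b=[2]
unlink(b): bitmap=.............. | 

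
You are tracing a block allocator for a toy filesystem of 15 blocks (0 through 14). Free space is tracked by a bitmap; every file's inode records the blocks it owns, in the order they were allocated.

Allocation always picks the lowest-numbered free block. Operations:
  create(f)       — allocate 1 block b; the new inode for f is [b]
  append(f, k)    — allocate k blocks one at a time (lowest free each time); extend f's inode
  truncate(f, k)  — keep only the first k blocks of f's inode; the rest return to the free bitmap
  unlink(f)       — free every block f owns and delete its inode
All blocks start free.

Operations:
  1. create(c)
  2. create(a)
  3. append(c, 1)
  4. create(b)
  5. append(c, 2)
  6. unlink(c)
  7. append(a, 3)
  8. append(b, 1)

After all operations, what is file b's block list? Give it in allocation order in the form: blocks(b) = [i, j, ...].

  1. create(c)  ⇒  F..............  {c→[0]}
  2. create(a)  ⇒  FF.............  {a→[1]; c→[0]}
  3. append(c, 1)  ⇒  FFF............  {a→[1]; c→[0, 2]}
  4. create(b)  ⇒  FFFF...........  {a→[1]; b→[3]; c→[0, 2]}
  5. append(c, 2)  ⇒  FFFFFF.........  {a→[1]; b→[3]; c→[0, 2, 4, 5]}
  6. unlink(c)  ⇒  .F.F...........  {a→[1]; b→[3]}
  7. append(a, 3)  ⇒  FFFFF..........  {a→[1, 0, 2, 4]; b→[3]}
  8. append(b, 1)  ⇒  FFFFFF.........  {a→[1, 0, 2, 4]; b→[3, 5]}

blocks(b) = [3, 5]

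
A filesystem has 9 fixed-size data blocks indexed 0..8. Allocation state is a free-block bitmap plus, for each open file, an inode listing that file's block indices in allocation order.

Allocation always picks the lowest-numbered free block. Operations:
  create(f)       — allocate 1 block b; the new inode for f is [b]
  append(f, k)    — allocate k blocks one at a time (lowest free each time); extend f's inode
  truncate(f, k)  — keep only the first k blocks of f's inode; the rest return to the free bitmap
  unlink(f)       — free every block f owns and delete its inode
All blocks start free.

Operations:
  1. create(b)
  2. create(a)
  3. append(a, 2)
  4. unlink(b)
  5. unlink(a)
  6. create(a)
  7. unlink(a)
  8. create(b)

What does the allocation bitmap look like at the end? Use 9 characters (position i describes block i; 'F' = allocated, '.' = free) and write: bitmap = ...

[1] create(b) — b=0 (map F........)
[2] create(a) — a=1 b=0 (map FF.......)
[3] append(a, 2) — a=1,2,3 b=0 (map FFFF.....)
[4] unlink(b) — a=1,2,3 (map .FFF.....)
[5] unlink(a) —  (map .........)
[6] create(a) — a=0 (map F........)
[7] unlink(a) —  (map .........)
[8] create(b) — b=0 (map F........)

bitmap = F........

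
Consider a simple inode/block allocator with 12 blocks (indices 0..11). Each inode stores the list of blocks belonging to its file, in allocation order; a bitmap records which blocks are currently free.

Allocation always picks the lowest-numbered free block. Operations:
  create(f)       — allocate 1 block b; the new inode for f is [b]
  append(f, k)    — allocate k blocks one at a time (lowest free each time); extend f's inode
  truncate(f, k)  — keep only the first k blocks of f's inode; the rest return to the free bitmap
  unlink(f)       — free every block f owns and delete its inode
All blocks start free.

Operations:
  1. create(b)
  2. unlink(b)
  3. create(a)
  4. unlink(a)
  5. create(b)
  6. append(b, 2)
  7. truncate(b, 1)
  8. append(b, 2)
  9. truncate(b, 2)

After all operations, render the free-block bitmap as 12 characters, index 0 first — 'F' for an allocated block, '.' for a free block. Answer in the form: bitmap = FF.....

bitmap = FF..........

  1. create(b)  ⇒  F...........  {b→[0]}
  2. unlink(b)  ⇒  ............  {}
  3. create(a)  ⇒  F...........  {a→[0]}
  4. unlink(a)  ⇒  ............  {}
  5. create(b)  ⇒  F...........  {b→[0]}
  6. append(b, 2)  ⇒  FFF.........  {b→[0, 1, 2]}
  7. truncate(b, 1)  ⇒  F...........  {b→[0]}
  8. append(b, 2)  ⇒  FFF.........  {b→[0, 1, 2]}
  9. truncate(b, 2)  ⇒  FF..........  {b→[0, 1]}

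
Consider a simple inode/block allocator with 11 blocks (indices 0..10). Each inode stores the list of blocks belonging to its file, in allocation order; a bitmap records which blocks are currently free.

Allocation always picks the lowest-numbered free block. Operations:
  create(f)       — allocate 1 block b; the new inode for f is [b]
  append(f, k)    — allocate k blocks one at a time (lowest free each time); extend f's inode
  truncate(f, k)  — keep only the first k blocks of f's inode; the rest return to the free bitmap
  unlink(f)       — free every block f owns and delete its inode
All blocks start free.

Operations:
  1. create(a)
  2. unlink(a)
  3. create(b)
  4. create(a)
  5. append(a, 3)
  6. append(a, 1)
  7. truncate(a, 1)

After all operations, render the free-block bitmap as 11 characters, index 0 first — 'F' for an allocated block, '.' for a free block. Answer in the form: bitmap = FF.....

bitmap = FF.........

create(a): bitmap=F.......... | a=[0]
unlink(a): bitmap=........... | 
create(b): bitmap=F.......... | b=[0]
create(a): bitmap=FF......... | a=[1] b=[0]
append(a, 3): bitmap=FFFFF...... | a=[1, 2, 3, 4] b=[0]
append(a, 1): bitmap=FFFFFF..... | a=[1, 2, 3, 4, 5] b=[0]
truncate(a, 1): bitmap=FF......... | a=[1] b=[0]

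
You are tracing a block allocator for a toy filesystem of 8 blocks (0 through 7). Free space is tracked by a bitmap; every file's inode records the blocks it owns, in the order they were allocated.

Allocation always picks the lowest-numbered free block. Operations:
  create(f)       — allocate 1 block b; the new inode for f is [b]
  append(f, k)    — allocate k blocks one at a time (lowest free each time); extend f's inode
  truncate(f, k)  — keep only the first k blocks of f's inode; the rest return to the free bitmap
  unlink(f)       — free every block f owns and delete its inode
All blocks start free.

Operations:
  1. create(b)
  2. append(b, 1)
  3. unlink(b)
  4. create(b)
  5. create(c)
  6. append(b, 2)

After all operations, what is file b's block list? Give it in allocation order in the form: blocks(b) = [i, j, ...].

blocks(b) = [0, 2, 3]

create(b): bitmap=F....... | b=[0]
append(b, 1): bitmap=FF...... | b=[0, 1]
unlink(b): bitmap=........ | 
create(b): bitmap=F....... | b=[0]
create(c): bitmap=FF...... | b=[0] c=[1]
append(b, 2): bitmap=FFFF.... | b=[0, 2, 3] c=[1]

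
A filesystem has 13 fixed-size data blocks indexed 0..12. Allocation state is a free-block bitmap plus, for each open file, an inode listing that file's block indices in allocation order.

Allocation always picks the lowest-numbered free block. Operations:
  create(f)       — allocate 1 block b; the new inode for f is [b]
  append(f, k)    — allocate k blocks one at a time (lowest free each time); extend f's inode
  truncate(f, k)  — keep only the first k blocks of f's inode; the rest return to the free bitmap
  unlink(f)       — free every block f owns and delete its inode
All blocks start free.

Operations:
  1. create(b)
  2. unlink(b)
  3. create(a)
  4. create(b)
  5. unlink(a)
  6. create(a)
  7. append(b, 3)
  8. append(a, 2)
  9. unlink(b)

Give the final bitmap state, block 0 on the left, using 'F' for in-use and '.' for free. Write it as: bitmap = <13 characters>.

[1] create(b) — b=0 (map F............)
[2] unlink(b) —  (map .............)
[3] create(a) — a=0 (map F............)
[4] create(b) — a=0 b=1 (map FF...........)
[5] unlink(a) — b=1 (map .F...........)
[6] create(a) — a=0 b=1 (map FF...........)
[7] append(b, 3) — a=0 b=1,2,3,4 (map FFFFF........)
[8] append(a, 2) — a=0,5,6 b=1,2,3,4 (map FFFFFFF......)
[9] unlink(b) — a=0,5,6 (map F....FF......)

bitmap = F....FF......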